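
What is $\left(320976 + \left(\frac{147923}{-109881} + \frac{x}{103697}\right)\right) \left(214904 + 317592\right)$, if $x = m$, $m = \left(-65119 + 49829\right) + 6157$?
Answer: $\frac{1947492371273984015488}{11394330057} \approx 1.7092 \cdot 10^{11}$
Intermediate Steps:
$m = -9133$ ($m = -15290 + 6157 = -9133$)
$x = -9133$
$\left(320976 + \left(\frac{147923}{-109881} + \frac{x}{103697}\right)\right) \left(214904 + 317592\right) = \left(320976 + \left(\frac{147923}{-109881} - \frac{9133}{103697}\right)\right) \left(214904 + 317592\right) = \left(320976 + \left(147923 \left(- \frac{1}{109881}\right) - \frac{9133}{103697}\right)\right) 532496 = \left(320976 - \frac{16342714504}{11394330057}\right) 532496 = \frac{3657290141661128}{11394330057} \cdot 532496 = \frac{1947492371273984015488}{11394330057}$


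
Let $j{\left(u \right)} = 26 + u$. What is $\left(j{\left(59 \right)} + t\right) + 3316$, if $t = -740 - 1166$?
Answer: $1495$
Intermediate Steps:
$t = -1906$ ($t = -740 - 1166 = -1906$)
$\left(j{\left(59 \right)} + t\right) + 3316 = \left(\left(26 + 59\right) - 1906\right) + 3316 = \left(85 - 1906\right) + 3316 = -1821 + 3316 = 1495$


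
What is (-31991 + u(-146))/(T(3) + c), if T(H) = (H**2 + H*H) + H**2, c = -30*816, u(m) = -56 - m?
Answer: 1679/1287 ≈ 1.3046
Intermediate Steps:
c = -24480
T(H) = 3*H**2 (T(H) = (H**2 + H**2) + H**2 = 2*H**2 + H**2 = 3*H**2)
(-31991 + u(-146))/(T(3) + c) = (-31991 + (-56 - 1*(-146)))/(3*3**2 - 24480) = (-31991 + (-56 + 146))/(3*9 - 24480) = (-31991 + 90)/(27 - 24480) = -31901/(-24453) = -31901*(-1/24453) = 1679/1287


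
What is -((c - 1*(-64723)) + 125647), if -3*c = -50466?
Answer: -207192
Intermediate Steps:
c = 16822 (c = -⅓*(-50466) = 16822)
-((c - 1*(-64723)) + 125647) = -((16822 - 1*(-64723)) + 125647) = -((16822 + 64723) + 125647) = -(81545 + 125647) = -1*207192 = -207192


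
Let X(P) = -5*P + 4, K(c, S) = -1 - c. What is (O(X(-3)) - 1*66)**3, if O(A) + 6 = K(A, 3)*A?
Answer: -92345408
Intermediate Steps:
X(P) = 4 - 5*P
O(A) = -6 + A*(-1 - A) (O(A) = -6 + (-1 - A)*A = -6 + A*(-1 - A))
(O(X(-3)) - 1*66)**3 = ((-6 - (4 - 5*(-3))*(1 + (4 - 5*(-3)))) - 1*66)**3 = ((-6 - (4 + 15)*(1 + (4 + 15))) - 66)**3 = ((-6 - 1*19*(1 + 19)) - 66)**3 = ((-6 - 1*19*20) - 66)**3 = ((-6 - 380) - 66)**3 = (-386 - 66)**3 = (-452)**3 = -92345408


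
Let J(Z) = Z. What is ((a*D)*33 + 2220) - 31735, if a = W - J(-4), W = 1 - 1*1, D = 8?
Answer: -28459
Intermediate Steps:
W = 0 (W = 1 - 1 = 0)
a = 4 (a = 0 - 1*(-4) = 0 + 4 = 4)
((a*D)*33 + 2220) - 31735 = ((4*8)*33 + 2220) - 31735 = (32*33 + 2220) - 31735 = (1056 + 2220) - 31735 = 3276 - 31735 = -28459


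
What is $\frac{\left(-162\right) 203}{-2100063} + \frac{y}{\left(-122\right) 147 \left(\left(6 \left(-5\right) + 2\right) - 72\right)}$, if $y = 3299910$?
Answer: $\frac{11093645471}{5978179340} \approx 1.8557$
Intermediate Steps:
$\frac{\left(-162\right) 203}{-2100063} + \frac{y}{\left(-122\right) 147 \left(\left(6 \left(-5\right) + 2\right) - 72\right)} = \frac{\left(-162\right) 203}{-2100063} + \frac{3299910}{\left(-122\right) 147 \left(\left(6 \left(-5\right) + 2\right) - 72\right)} = \left(-32886\right) \left(- \frac{1}{2100063}\right) + \frac{3299910}{\left(-17934\right) \left(\left(-30 + 2\right) - 72\right)} = \frac{1566}{100003} + \frac{3299910}{\left(-17934\right) \left(-28 - 72\right)} = \frac{1566}{100003} + \frac{3299910}{\left(-17934\right) \left(-100\right)} = \frac{1566}{100003} + \frac{3299910}{1793400} = \frac{1566}{100003} + 3299910 \cdot \frac{1}{1793400} = \frac{1566}{100003} + \frac{109997}{59780} = \frac{11093645471}{5978179340}$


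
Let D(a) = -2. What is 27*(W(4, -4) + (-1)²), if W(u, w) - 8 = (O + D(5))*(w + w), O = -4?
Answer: 1539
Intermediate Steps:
W(u, w) = 8 - 12*w (W(u, w) = 8 + (-4 - 2)*(w + w) = 8 - 12*w)
27*(W(4, -4) + (-1)²) = 27*((8 - 12*(-4)) + (-1)²) = 27*((8 + 48) + 1) = 27*(56 + 1) = 27*57 = 1539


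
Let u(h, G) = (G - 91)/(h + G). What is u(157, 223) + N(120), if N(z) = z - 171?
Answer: -4812/95 ≈ -50.653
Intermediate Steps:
u(h, G) = (-91 + G)/(G + h)
N(z) = -171 + z
u(157, 223) + N(120) = (-91 + 223)/(223 + 157) + (-171 + 120) = 132/380 - 51 = (1/380)*132 - 51 = 33/95 - 51 = -4812/95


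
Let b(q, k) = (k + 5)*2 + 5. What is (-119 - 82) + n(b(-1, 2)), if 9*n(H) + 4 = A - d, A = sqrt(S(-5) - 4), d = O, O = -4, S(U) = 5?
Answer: -1808/9 ≈ -200.89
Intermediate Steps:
b(q, k) = 15 + 2*k (b(q, k) = (5 + k)*2 + 5 = (10 + 2*k) + 5 = 15 + 2*k)
d = -4
A = 1 (A = sqrt(5 - 4) = sqrt(1) = 1)
n(H) = 1/9 (n(H) = -4/9 + (1 - 1*(-4))/9 = -4/9 + (1 + 4)/9 = -4/9 + (1/9)*5 = -4/9 + 5/9 = 1/9)
(-119 - 82) + n(b(-1, 2)) = (-119 - 82) + 1/9 = -201 + 1/9 = -1808/9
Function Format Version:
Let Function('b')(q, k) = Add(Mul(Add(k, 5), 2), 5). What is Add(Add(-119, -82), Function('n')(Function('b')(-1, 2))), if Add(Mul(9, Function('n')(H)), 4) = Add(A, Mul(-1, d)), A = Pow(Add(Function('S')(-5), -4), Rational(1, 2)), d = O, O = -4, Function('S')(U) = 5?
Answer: Rational(-1808, 9) ≈ -200.89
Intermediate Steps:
Function('b')(q, k) = Add(15, Mul(2, k)) (Function('b')(q, k) = Add(Mul(Add(5, k), 2), 5) = Add(Add(10, Mul(2, k)), 5) = Add(15, Mul(2, k)))
d = -4
A = 1 (A = Pow(Add(5, -4), Rational(1, 2)) = Pow(1, Rational(1, 2)) = 1)
Function('n')(H) = Rational(1, 9) (Function('n')(H) = Add(Rational(-4, 9), Mul(Rational(1, 9), Add(1, Mul(-1, -4)))) = Add(Rational(-4, 9), Mul(Rational(1, 9), Add(1, 4))) = Add(Rational(-4, 9), Mul(Rational(1, 9), 5)) = Add(Rational(-4, 9), Rational(5, 9)) = Rational(1, 9))
Add(Add(-119, -82), Function('n')(Function('b')(-1, 2))) = Add(Add(-119, -82), Rational(1, 9)) = Add(-201, Rational(1, 9)) = Rational(-1808, 9)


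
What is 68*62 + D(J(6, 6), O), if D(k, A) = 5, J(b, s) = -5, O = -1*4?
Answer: 4221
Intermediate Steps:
O = -4
68*62 + D(J(6, 6), O) = 68*62 + 5 = 4216 + 5 = 4221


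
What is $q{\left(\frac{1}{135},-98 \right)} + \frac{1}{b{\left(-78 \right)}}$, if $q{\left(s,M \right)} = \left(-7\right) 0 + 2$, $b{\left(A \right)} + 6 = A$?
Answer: $\frac{167}{84} \approx 1.9881$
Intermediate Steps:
$b{\left(A \right)} = -6 + A$
$q{\left(s,M \right)} = 2$ ($q{\left(s,M \right)} = 0 + 2 = 2$)
$q{\left(\frac{1}{135},-98 \right)} + \frac{1}{b{\left(-78 \right)}} = 2 + \frac{1}{-6 - 78} = 2 + \frac{1}{-84} = 2 - \frac{1}{84} = \frac{167}{84}$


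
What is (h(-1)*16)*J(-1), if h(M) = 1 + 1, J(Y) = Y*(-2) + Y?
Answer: 32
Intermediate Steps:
J(Y) = -Y (J(Y) = -2*Y + Y = -Y)
h(M) = 2
(h(-1)*16)*J(-1) = (2*16)*(-1*(-1)) = 32*1 = 32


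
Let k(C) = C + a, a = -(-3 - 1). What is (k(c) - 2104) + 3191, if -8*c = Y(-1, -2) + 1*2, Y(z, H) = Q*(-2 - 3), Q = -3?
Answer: 8711/8 ≈ 1088.9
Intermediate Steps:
Y(z, H) = 15 (Y(z, H) = -3*(-2 - 3) = -3*(-5) = 15)
c = -17/8 (c = -(15 + 1*2)/8 = -(15 + 2)/8 = -⅛*17 = -17/8 ≈ -2.1250)
a = 4 (a = -1*(-4) = 4)
k(C) = 4 + C (k(C) = C + 4 = 4 + C)
(k(c) - 2104) + 3191 = ((4 - 17/8) - 2104) + 3191 = (15/8 - 2104) + 3191 = -16817/8 + 3191 = 8711/8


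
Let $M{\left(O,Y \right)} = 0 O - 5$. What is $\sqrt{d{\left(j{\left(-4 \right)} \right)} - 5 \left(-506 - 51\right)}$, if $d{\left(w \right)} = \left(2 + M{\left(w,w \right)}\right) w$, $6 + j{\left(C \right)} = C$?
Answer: $\sqrt{2815} \approx 53.057$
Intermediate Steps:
$M{\left(O,Y \right)} = -5$ ($M{\left(O,Y \right)} = 0 - 5 = -5$)
$j{\left(C \right)} = -6 + C$
$d{\left(w \right)} = - 3 w$ ($d{\left(w \right)} = \left(2 - 5\right) w = - 3 w$)
$\sqrt{d{\left(j{\left(-4 \right)} \right)} - 5 \left(-506 - 51\right)} = \sqrt{- 3 \left(-6 - 4\right) - 5 \left(-506 - 51\right)} = \sqrt{\left(-3\right) \left(-10\right) - 5 \left(-506 - 51\right)} = \sqrt{30 - -2785} = \sqrt{30 + 2785} = \sqrt{2815}$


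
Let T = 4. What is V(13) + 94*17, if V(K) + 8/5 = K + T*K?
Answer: 8307/5 ≈ 1661.4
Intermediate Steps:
V(K) = -8/5 + 5*K (V(K) = -8/5 + (K + 4*K) = -8/5 + 5*K)
V(13) + 94*17 = (-8/5 + 5*13) + 94*17 = (-8/5 + 65) + 1598 = 317/5 + 1598 = 8307/5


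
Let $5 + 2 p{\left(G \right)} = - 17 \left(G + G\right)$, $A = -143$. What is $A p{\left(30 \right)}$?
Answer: $\frac{146575}{2} \approx 73288.0$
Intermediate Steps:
$p{\left(G \right)} = - \frac{5}{2} - 17 G$ ($p{\left(G \right)} = - \frac{5}{2} + \frac{\left(-17\right) \left(G + G\right)}{2} = - \frac{5}{2} + \frac{\left(-17\right) 2 G}{2} = - \frac{5}{2} + \frac{\left(-34\right) G}{2} = - \frac{5}{2} - 17 G$)
$A p{\left(30 \right)} = - 143 \left(- \frac{5}{2} - 510\right) = \left(-143\right) \left(- \frac{1025}{2}\right) = \frac{146575}{2}$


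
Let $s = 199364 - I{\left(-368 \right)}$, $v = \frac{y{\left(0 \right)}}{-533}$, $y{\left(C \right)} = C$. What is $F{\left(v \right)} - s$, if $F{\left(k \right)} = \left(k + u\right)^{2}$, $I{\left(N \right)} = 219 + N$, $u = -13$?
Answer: $-199344$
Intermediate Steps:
$v = 0$ ($v = \frac{0}{-533} = 0 \left(- \frac{1}{533}\right) = 0$)
$F{\left(k \right)} = \left(-13 + k\right)^{2}$ ($F{\left(k \right)} = \left(k - 13\right)^{2} = \left(-13 + k\right)^{2}$)
$s = 199513$ ($s = 199364 - \left(219 - 368\right) = 199364 - -149 = 199364 + 149 = 199513$)
$F{\left(v \right)} - s = \left(-13 + 0\right)^{2} - 199513 = \left(-13\right)^{2} - 199513 = 169 - 199513 = -199344$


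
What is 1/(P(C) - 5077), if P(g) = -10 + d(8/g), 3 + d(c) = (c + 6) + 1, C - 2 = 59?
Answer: -61/310055 ≈ -0.00019674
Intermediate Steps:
C = 61 (C = 2 + 59 = 61)
d(c) = 4 + c (d(c) = -3 + ((c + 6) + 1) = -3 + ((6 + c) + 1) = -3 + (7 + c) = 4 + c)
P(g) = -6 + 8/g (P(g) = -10 + (4 + 8/g) = -6 + 8/g)
1/(P(C) - 5077) = 1/((-6 + 8/61) - 5077) = 1/(-358/61 - 5077) = 1/(-310055/61) = -61/310055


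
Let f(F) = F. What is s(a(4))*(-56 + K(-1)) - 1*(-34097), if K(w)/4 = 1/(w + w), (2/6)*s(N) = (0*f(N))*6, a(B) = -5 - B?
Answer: 34097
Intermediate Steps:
s(N) = 0 (s(N) = 3*((0*N)*6) = 3*(0*6) = 3*0 = 0)
K(w) = 2/w (K(w) = 4/(w + w) = 4/((2*w)) = 4*(1/(2*w)) = 2/w)
s(a(4))*(-56 + K(-1)) - 1*(-34097) = 0*(-56 + 2/(-1)) - 1*(-34097) = 0*(-56 + 2*(-1)) + 34097 = 0*(-56 - 2) + 34097 = 0*(-58) + 34097 = 0 + 34097 = 34097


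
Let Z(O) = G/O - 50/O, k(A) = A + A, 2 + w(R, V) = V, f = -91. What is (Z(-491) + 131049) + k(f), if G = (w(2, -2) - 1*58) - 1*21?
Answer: 64255830/491 ≈ 1.3087e+5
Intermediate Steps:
w(R, V) = -2 + V
k(A) = 2*A
G = -83 (G = ((-2 - 2) - 1*58) - 1*21 = (-4 - 58) - 21 = -62 - 21 = -83)
Z(O) = -133/O (Z(O) = -83/O - 50/O = -133/O)
(Z(-491) + 131049) + k(f) = (-133/(-491) + 131049) + 2*(-91) = (-133*(-1/491) + 131049) - 182 = (133/491 + 131049) - 182 = 64345192/491 - 182 = 64255830/491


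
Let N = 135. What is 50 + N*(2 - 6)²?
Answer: 2210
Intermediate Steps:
50 + N*(2 - 6)² = 50 + 135*(2 - 6)² = 50 + 135*(-4)² = 50 + 135*16 = 50 + 2160 = 2210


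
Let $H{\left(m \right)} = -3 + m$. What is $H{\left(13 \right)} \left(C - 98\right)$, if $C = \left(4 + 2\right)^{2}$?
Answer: $-620$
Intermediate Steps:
$C = 36$ ($C = 6^{2} = 36$)
$H{\left(13 \right)} \left(C - 98\right) = \left(-3 + 13\right) \left(36 - 98\right) = 10 \left(-62\right) = -620$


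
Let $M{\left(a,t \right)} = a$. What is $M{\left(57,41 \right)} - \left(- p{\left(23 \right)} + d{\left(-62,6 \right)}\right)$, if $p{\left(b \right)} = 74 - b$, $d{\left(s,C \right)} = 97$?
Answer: $11$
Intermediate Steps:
$M{\left(57,41 \right)} - \left(- p{\left(23 \right)} + d{\left(-62,6 \right)}\right) = 57 + \left(\left(74 - 23\right) - 97\right) = 57 + \left(51 - 97\right) = 57 - 46 = 11$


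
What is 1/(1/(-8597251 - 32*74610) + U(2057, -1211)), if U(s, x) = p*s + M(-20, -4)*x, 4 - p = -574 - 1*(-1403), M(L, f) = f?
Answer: -10984771/18588220775552 ≈ -5.9095e-7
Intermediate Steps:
p = -825 (p = 4 - (-574 - 1*(-1403)) = 4 - (-574 + 1403) = 4 - 1*829 = 4 - 829 = -825)
U(s, x) = -825*s - 4*x
1/(1/(-8597251 - 32*74610) + U(2057, -1211)) = 1/(1/(-8597251 - 32*74610) + (-825*2057 - 4*(-1211))) = 1/(1/(-8597251 - 2387520) + (-1697025 + 4844)) = 1/(1/(-10984771) - 1692181) = 1/(-1/10984771 - 1692181) = 1/(-18588220775552/10984771) = -10984771/18588220775552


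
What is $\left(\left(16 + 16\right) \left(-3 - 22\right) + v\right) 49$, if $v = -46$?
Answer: $-41454$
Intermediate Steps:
$\left(\left(16 + 16\right) \left(-3 - 22\right) + v\right) 49 = \left(\left(16 + 16\right) \left(-3 - 22\right) - 46\right) 49 = \left(32 \left(-25\right) - 46\right) 49 = \left(-800 - 46\right) 49 = \left(-846\right) 49 = -41454$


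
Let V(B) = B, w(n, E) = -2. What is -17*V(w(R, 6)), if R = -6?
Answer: 34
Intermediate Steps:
-17*V(w(R, 6)) = -17*(-2) = 34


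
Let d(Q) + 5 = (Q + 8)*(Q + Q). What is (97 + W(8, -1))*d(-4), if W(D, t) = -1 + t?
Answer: -3515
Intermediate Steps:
d(Q) = -5 + 2*Q*(8 + Q) (d(Q) = -5 + (Q + 8)*(Q + Q) = -5 + (8 + Q)*(2*Q) = -5 + 2*Q*(8 + Q))
(97 + W(8, -1))*d(-4) = (97 + (-1 - 1))*(-5 + 2*(-4)² + 16*(-4)) = (97 - 2)*(-5 + 2*16 - 64) = 95*(-5 + 32 - 64) = 95*(-37) = -3515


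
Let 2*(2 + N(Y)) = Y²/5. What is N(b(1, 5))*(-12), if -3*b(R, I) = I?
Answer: 62/3 ≈ 20.667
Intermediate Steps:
b(R, I) = -I/3
N(Y) = -2 + Y²/10 (N(Y) = -2 + (Y²/5)/2 = -2 + Y²/10)
N(b(1, 5))*(-12) = (-2 + (-⅓*5)²/10)*(-12) = (-2 + (-5/3)²/10)*(-12) = (-2 + (⅒)*(25/9))*(-12) = (-2 + 5/18)*(-12) = -31/18*(-12) = 62/3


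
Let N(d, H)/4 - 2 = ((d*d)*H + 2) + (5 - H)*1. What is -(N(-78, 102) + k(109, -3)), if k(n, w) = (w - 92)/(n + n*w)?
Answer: -541054295/218 ≈ -2.4819e+6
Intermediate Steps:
k(n, w) = (-92 + w)/(n + n*w)
N(d, H) = 36 - 4*H + 4*H*d**2 (N(d, H) = 8 + 4*(((d*d)*H + 2) + (5 - H)*1) = 8 + 4*((d**2*H + 2) + (5 - H)) = 8 + 4*((H*d**2 + 2) + (5 - H)) = 8 + 4*((2 + H*d**2) + (5 - H)) = 8 + 4*(7 - H + H*d**2) = 8 + (28 - 4*H + 4*H*d**2) = 36 - 4*H + 4*H*d**2)
-(N(-78, 102) + k(109, -3)) = -((36 - 4*102 + 4*102*(-78)**2) + (-92 - 3)/(109*(1 - 3))) = -((36 - 408 + 4*102*6084) + (1/109)*(-95)/(-2)) = -((36 - 408 + 2482272) + (1/109)*(-1/2)*(-95)) = -(2481900 + 95/218) = -1*541054295/218 = -541054295/218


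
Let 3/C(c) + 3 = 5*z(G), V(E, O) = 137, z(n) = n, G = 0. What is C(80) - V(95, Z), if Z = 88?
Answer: -138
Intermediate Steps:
C(c) = -1 (C(c) = 3/(-3 + 5*0) = 3/(-3 + 0) = 3/(-3) = 3*(-⅓) = -1)
C(80) - V(95, Z) = -1 - 1*137 = -1 - 137 = -138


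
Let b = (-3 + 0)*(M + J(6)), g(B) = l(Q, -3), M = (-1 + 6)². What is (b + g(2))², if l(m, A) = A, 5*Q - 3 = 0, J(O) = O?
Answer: 9216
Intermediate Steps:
M = 25 (M = 5² = 25)
Q = ⅗ (Q = ⅗ + (⅕)*0 = ⅗ + 0 = ⅗ ≈ 0.60000)
g(B) = -3
b = -93 (b = (-3 + 0)*(25 + 6) = -3*31 = -93)
(b + g(2))² = (-93 - 3)² = (-96)² = 9216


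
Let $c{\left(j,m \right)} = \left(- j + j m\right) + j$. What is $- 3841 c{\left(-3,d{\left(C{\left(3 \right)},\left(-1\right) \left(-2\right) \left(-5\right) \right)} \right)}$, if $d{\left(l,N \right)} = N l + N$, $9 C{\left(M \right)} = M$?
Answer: $-153640$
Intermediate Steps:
$C{\left(M \right)} = \frac{M}{9}$
$d{\left(l,N \right)} = N + N l$
$c{\left(j,m \right)} = j m$
$- 3841 c{\left(-3,d{\left(C{\left(3 \right)},\left(-1\right) \left(-2\right) \left(-5\right) \right)} \right)} = - 3841 \left(- 3 \left(-1\right) \left(-2\right) \left(-5\right) \left(1 + \frac{1}{9} \cdot 3\right)\right) = - 3841 \left(- 3 \cdot 2 \left(-5\right) \left(1 + \frac{1}{3}\right)\right) = - 3841 \left(- 3 \left(\left(-10\right) \frac{4}{3}\right)\right) = - 3841 \left(\left(-3\right) \left(- \frac{40}{3}\right)\right) = \left(-3841\right) 40 = -153640$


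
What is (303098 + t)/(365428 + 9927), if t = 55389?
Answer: 358487/375355 ≈ 0.95506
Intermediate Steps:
(303098 + t)/(365428 + 9927) = (303098 + 55389)/(365428 + 9927) = 358487/375355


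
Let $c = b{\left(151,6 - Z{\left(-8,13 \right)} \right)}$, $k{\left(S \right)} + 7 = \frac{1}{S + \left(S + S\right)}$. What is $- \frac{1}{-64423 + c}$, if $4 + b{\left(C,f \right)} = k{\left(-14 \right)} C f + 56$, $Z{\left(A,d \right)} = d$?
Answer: $\frac{6}{341681} \approx 1.756 \cdot 10^{-5}$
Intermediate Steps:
$k{\left(S \right)} = -7 + \frac{1}{3 S}$ ($k{\left(S \right)} = -7 + \frac{1}{S + \left(S + S\right)} = -7 + \frac{1}{S + 2 S} = -7 + \frac{1}{3 S}$)
$b{\left(C,f \right)} = 52 - \frac{295 C f}{42}$ ($b{\left(C,f \right)} = -4 + \left(\left(-7 + \frac{1}{3 \left(-14\right)}\right) C f + 56\right) = -4 + \left(\left(-7 + \frac{1}{3} \left(- \frac{1}{14}\right)\right) C f + 56\right) = -4 + \left(\left(-7 - \frac{1}{42}\right) C f + 56\right) = -4 + \left(- \frac{295 C}{42} f + 56\right) = -4 - \left(-56 + \frac{295 C f}{42}\right) = 52 - \frac{295 C f}{42}$)
$c = \frac{44857}{6}$ ($c = 52 - \frac{44545 \left(6 - 13\right)}{42} = 52 - \frac{44545}{42} \left(-7\right) = 52 + \frac{44545}{6} = \frac{44857}{6} \approx 7476.2$)
$- \frac{1}{-64423 + c} = - \frac{1}{-64423 + \frac{44857}{6}} = - \frac{1}{- \frac{341681}{6}} = \left(-1\right) \left(- \frac{6}{341681}\right) = \frac{6}{341681}$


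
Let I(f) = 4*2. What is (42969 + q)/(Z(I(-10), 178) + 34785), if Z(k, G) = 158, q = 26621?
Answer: 69590/34943 ≈ 1.9915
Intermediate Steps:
I(f) = 8
(42969 + q)/(Z(I(-10), 178) + 34785) = (42969 + 26621)/(158 + 34785) = 69590/34943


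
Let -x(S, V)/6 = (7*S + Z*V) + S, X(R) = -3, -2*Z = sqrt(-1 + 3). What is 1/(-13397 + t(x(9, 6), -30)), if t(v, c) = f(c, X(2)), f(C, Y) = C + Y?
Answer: -1/13430 ≈ -7.4460e-5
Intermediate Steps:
Z = -sqrt(2)/2 (Z = -sqrt(-1 + 3)/2 = -sqrt(2)/2 ≈ -0.70711)
x(S, V) = -48*S + 3*V*sqrt(2) (x(S, V) = -6*((7*S + (-sqrt(2)/2)*V) + S) = -6*((7*S - V*sqrt(2)/2) + S) = -6*(8*S - V*sqrt(2)/2) = -48*S + 3*V*sqrt(2))
t(v, c) = -3 + c (t(v, c) = c - 3 = -3 + c)
1/(-13397 + t(x(9, 6), -30)) = 1/(-13397 + (-3 - 30)) = 1/(-13397 - 33) = 1/(-13430) = -1/13430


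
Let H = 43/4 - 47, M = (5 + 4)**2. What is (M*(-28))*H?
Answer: 82215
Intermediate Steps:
M = 81 (M = 9**2 = 81)
H = -145/4 (H = 43*(1/4) - 47 = 43/4 - 47 = -145/4 ≈ -36.250)
(M*(-28))*H = (81*(-28))*(-145/4) = -2268*(-145/4) = 82215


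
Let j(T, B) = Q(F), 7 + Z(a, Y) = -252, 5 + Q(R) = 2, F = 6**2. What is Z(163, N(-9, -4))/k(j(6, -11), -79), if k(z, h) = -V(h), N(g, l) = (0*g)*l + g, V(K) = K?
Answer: -259/79 ≈ -3.2785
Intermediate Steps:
F = 36
Q(R) = -3 (Q(R) = -5 + 2 = -3)
N(g, l) = g (N(g, l) = 0*l + g = 0 + g = g)
Z(a, Y) = -259 (Z(a, Y) = -7 - 252 = -259)
j(T, B) = -3
k(z, h) = -h
Z(163, N(-9, -4))/k(j(6, -11), -79) = -259/((-1*(-79))) = -259/79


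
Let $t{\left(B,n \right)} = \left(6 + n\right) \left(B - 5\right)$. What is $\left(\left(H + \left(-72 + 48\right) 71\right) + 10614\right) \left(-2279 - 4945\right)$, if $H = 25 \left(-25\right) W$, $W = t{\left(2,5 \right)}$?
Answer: $-213360840$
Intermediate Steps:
$t{\left(B,n \right)} = \left(-5 + B\right) \left(6 + n\right)$ ($t{\left(B,n \right)} = \left(6 + n\right) \left(-5 + B\right) = \left(-5 + B\right) \left(6 + n\right)$)
$W = -33$ ($W = -30 - 25 + 6 \cdot 2 + 2 \cdot 5 = -30 - 25 + 12 + 10 = -33$)
$H = 20625$ ($H = 25 \left(-25\right) \left(-33\right) = \left(-625\right) \left(-33\right) = 20625$)
$\left(\left(H + \left(-72 + 48\right) 71\right) + 10614\right) \left(-2279 - 4945\right) = \left(\left(20625 + \left(-72 + 48\right) 71\right) + 10614\right) \left(-2279 - 4945\right) = \left(\left(20625 - 1704\right) + 10614\right) \left(-7224\right) = \left(18921 + 10614\right) \left(-7224\right) = 29535 \left(-7224\right) = -213360840$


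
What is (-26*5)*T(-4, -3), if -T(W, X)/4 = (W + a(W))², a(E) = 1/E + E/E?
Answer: 10985/2 ≈ 5492.5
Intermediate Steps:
a(E) = 1 + 1/E (a(E) = 1/E + 1 = 1 + 1/E)
T(W, X) = -4*(W + (1 + W)/W)²
(-26*5)*T(-4, -3) = (-26*5)*(-4*(1 - 4 + (-4)²)²/(-4)²) = -(-520)*(1 - 4 + 16)²/16 = -(-520)*13²/16 = -(-520)*169/16 = -130*(-169/4) = 10985/2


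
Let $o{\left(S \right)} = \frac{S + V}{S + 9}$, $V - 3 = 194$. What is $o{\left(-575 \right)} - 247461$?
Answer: $- \frac{70031274}{283} \approx -2.4746 \cdot 10^{5}$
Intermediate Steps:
$V = 197$ ($V = 3 + 194 = 197$)
$o{\left(S \right)} = \frac{197 + S}{9 + S}$ ($o{\left(S \right)} = \frac{S + 197}{S + 9} = \frac{197 + S}{9 + S}$)
$o{\left(-575 \right)} - 247461 = \frac{197 - 575}{9 - 575} - 247461 = \frac{1}{-566} \left(-378\right) - 247461 = \left(- \frac{1}{566}\right) \left(-378\right) - 247461 = \frac{189}{283} - 247461 = - \frac{70031274}{283}$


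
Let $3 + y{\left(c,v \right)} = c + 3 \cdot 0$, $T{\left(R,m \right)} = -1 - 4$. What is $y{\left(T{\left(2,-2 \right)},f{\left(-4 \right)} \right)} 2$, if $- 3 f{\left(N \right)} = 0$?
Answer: $-16$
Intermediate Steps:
$T{\left(R,m \right)} = -5$
$f{\left(N \right)} = 0$ ($f{\left(N \right)} = \left(- \frac{1}{3}\right) 0 = 0$)
$y{\left(c,v \right)} = -3 + c$ ($y{\left(c,v \right)} = -3 + \left(c + 3 \cdot 0\right) = -3 + \left(c + 0\right) = -3 + c$)
$y{\left(T{\left(2,-2 \right)},f{\left(-4 \right)} \right)} 2 = \left(-3 - 5\right) 2 = \left(-8\right) 2 = -16$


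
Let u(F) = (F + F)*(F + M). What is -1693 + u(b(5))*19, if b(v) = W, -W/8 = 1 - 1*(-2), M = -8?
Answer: 27491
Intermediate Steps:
W = -24 (W = -8*(1 - 1*(-2)) = -8*(1 + 2) = -8*3 = -24)
b(v) = -24
u(F) = 2*F*(-8 + F) (u(F) = (F + F)*(F - 8) = (2*F)*(-8 + F) = 2*F*(-8 + F))
-1693 + u(b(5))*19 = -1693 + (2*(-24)*(-8 - 24))*19 = -1693 + (2*(-24)*(-32))*19 = -1693 + 1536*19 = -1693 + 29184 = 27491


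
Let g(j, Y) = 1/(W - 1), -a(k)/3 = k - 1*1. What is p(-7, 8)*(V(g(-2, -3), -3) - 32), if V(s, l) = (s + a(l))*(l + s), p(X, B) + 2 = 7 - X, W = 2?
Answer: -696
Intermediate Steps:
a(k) = 3 - 3*k (a(k) = -3*(k - 1*1) = -3*(k - 1) = -3*(-1 + k) = 3 - 3*k)
p(X, B) = 5 - X (p(X, B) = -2 + (7 - X) = 5 - X)
g(j, Y) = 1 (g(j, Y) = 1/(2 - 1) = 1/1 = 1)
V(s, l) = (l + s)*(3 + s - 3*l) (V(s, l) = (s + (3 - 3*l))*(l + s) = (3 + s - 3*l)*(l + s) = (l + s)*(3 + s - 3*l))
p(-7, 8)*(V(g(-2, -3), -3) - 32) = (5 - 1*(-7))*((1² - 3*1 - 3*(-3)*(-1 - 3) - 3*1*(-1 - 3)) - 32) = (5 + 7)*((1 - 3 - 3*(-3)*(-4) - 3*1*(-4)) - 32) = 12*((1 - 3 - 36 + 12) - 32) = 12*(-26 - 32) = 12*(-58) = -696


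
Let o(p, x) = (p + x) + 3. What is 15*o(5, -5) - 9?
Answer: 36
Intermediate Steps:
o(p, x) = 3 + p + x
15*o(5, -5) - 9 = 15*(3 + 5 - 5) - 9 = 15*3 - 9 = 45 - 9 = 36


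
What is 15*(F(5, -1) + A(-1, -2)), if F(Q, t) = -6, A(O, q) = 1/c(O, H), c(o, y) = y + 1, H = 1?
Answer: -165/2 ≈ -82.500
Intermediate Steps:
c(o, y) = 1 + y
A(O, q) = ½ (A(O, q) = 1/(1 + 1) = 1/2 = ½)
15*(F(5, -1) + A(-1, -2)) = 15*(-6 + ½) = 15*(-11/2) = -165/2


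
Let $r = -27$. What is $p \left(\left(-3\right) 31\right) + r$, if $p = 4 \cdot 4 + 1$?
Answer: $-1608$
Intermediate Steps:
$p = 17$ ($p = 16 + 1 = 17$)
$p \left(\left(-3\right) 31\right) + r = 17 \left(\left(-3\right) 31\right) - 27 = 17 \left(-93\right) - 27 = -1581 - 27 = -1608$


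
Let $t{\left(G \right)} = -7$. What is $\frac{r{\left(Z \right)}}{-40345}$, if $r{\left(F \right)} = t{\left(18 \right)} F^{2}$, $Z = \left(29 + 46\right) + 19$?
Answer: $\frac{61852}{40345} \approx 1.5331$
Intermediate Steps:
$Z = 94$ ($Z = 75 + 19 = 94$)
$r{\left(F \right)} = - 7 F^{2}$
$\frac{r{\left(Z \right)}}{-40345} = \frac{\left(-7\right) 94^{2}}{-40345} = \left(-7\right) 8836 \left(- \frac{1}{40345}\right) = \left(-61852\right) \left(- \frac{1}{40345}\right) = \frac{61852}{40345}$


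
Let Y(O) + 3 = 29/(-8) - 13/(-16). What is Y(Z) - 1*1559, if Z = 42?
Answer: -25037/16 ≈ -1564.8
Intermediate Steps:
Y(O) = -93/16 (Y(O) = -3 + (29/(-8) - 13/(-16)) = -3 + (29*(-1/8) - 13*(-1/16)) = -3 + (-29/8 + 13/16) = -3 - 45/16 = -93/16)
Y(Z) - 1*1559 = -93/16 - 1*1559 = -93/16 - 1559 = -25037/16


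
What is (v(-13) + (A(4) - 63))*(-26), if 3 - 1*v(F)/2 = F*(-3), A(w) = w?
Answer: 3406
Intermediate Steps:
v(F) = 6 + 6*F (v(F) = 6 - 2*F*(-3) = 6 - (-6)*F = 6 + 6*F)
(v(-13) + (A(4) - 63))*(-26) = ((6 + 6*(-13)) + (4 - 63))*(-26) = ((6 - 78) - 59)*(-26) = (-72 - 59)*(-26) = -131*(-26) = 3406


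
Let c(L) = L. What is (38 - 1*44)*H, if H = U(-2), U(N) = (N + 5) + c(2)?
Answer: -30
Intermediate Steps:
U(N) = 7 + N (U(N) = (N + 5) + 2 = (5 + N) + 2 = 7 + N)
H = 5 (H = 7 - 2 = 5)
(38 - 1*44)*H = (38 - 1*44)*5 = (38 - 44)*5 = -6*5 = -30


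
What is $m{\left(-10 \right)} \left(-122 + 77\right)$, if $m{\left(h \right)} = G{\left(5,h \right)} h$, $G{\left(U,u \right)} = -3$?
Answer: $-1350$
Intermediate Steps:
$m{\left(h \right)} = - 3 h$
$m{\left(-10 \right)} \left(-122 + 77\right) = \left(-3\right) \left(-10\right) \left(-122 + 77\right) = 30 \left(-45\right) = -1350$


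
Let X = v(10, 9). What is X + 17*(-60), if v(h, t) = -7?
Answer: -1027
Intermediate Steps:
X = -7
X + 17*(-60) = -7 + 17*(-60) = -7 - 1020 = -1027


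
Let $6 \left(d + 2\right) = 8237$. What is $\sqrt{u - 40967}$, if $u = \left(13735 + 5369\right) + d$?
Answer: $\frac{i \sqrt{737718}}{6} \approx 143.15 i$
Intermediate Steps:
$d = \frac{8225}{6}$ ($d = -2 + \frac{1}{6} \cdot 8237 = -2 + \frac{8237}{6} = \frac{8225}{6} \approx 1370.8$)
$u = \frac{122849}{6}$ ($u = \left(13735 + 5369\right) + \frac{8225}{6} = 19104 + \frac{8225}{6} = \frac{122849}{6} \approx 20475.0$)
$\sqrt{u - 40967} = \sqrt{\frac{122849}{6} - 40967} = \sqrt{- \frac{122953}{6}} = \frac{i \sqrt{737718}}{6}$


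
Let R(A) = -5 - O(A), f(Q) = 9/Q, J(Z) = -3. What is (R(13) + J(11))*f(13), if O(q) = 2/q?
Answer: -954/169 ≈ -5.6450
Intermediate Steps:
R(A) = -5 - 2/A
(R(13) + J(11))*f(13) = ((-5 - 2/13) - 3)*(9/13) = (-67/13 - 3)*(9/13) = -106/13*9/13 = -954/169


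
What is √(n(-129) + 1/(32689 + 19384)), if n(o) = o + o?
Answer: I*√699592058809/52073 ≈ 16.062*I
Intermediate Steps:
n(o) = 2*o
√(n(-129) + 1/(32689 + 19384)) = √(2*(-129) + 1/(32689 + 19384)) = √(-258 + 1/52073) = √(-13434833/52073) = I*√699592058809/52073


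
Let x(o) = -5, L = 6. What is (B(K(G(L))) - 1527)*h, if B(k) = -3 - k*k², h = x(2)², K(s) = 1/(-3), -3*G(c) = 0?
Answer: -1032725/27 ≈ -38249.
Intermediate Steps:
G(c) = 0 (G(c) = -⅓*0 = 0)
K(s) = -⅓
h = 25 (h = (-5)² = 25)
B(k) = -3 - k³
(B(K(G(L))) - 1527)*h = ((-3 - (-⅓)³) - 1527)*25 = ((-3 - 1*(-1/27)) - 1527)*25 = ((-3 + 1/27) - 1527)*25 = (-80/27 - 1527)*25 = -41309/27*25 = -1032725/27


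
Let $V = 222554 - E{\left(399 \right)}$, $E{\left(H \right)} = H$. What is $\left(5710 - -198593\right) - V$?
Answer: $-17852$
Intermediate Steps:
$V = 222155$ ($V = 222554 - 399 = 222155$)
$\left(5710 - -198593\right) - V = \left(5710 - -198593\right) - 222155 = \left(5710 + 198593\right) - 222155 = 204303 - 222155 = -17852$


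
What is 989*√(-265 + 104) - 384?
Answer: -384 + 989*I*√161 ≈ -384.0 + 12549.0*I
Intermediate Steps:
989*√(-265 + 104) - 384 = 989*√(-161) - 384 = 989*(I*√161) - 384 = 989*I*√161 - 384 = -384 + 989*I*√161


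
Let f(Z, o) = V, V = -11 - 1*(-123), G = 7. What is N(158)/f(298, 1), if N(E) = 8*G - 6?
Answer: 25/56 ≈ 0.44643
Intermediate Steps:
N(E) = 50 (N(E) = 8*7 - 6 = 56 - 6 = 50)
V = 112 (V = -11 + 123 = 112)
f(Z, o) = 112
N(158)/f(298, 1) = 50/112 = 50*(1/112) = 25/56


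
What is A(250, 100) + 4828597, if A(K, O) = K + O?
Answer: 4828947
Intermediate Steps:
A(250, 100) + 4828597 = (250 + 100) + 4828597 = 350 + 4828597 = 4828947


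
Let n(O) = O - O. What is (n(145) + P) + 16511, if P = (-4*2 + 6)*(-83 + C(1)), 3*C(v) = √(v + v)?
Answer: 16677 - 2*√2/3 ≈ 16676.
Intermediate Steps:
C(v) = √2*√v/3 (C(v) = √(v + v)/3 = √(2*v)/3 = (√2*√v)/3 = √2*√v/3)
n(O) = 0
P = 166 - 2*√2/3 (P = (-4*2 + 6)*(-83 + √2*√1/3) = (-8 + 6)*(-83 + (⅓)*√2*1) = -2*(-83 + √2/3) = 166 - 2*√2/3 ≈ 165.06)
(n(145) + P) + 16511 = (0 + (166 - 2*√2/3)) + 16511 = (166 - 2*√2/3) + 16511 = 16677 - 2*√2/3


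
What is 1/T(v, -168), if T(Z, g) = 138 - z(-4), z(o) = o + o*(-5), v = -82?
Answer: 1/122 ≈ 0.0081967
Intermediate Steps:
z(o) = -4*o (z(o) = o - 5*o = -4*o)
T(Z, g) = 122 (T(Z, g) = 138 - (-4)*(-4) = 138 - 1*16 = 138 - 16 = 122)
1/T(v, -168) = 1/122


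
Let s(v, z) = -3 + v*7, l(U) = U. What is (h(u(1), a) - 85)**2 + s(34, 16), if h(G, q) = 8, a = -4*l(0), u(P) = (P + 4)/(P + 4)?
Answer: 6164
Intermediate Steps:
u(P) = 1 (u(P) = (4 + P)/(4 + P) = 1)
s(v, z) = -3 + 7*v
a = 0 (a = -4*0 = 0)
(h(u(1), a) - 85)**2 + s(34, 16) = (8 - 85)**2 + (-3 + 7*34) = (-77)**2 + (-3 + 238) = 5929 + 235 = 6164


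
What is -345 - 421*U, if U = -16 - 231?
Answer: 103642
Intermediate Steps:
U = -247
-345 - 421*U = -345 - 421*(-247) = -345 + 103987 = 103642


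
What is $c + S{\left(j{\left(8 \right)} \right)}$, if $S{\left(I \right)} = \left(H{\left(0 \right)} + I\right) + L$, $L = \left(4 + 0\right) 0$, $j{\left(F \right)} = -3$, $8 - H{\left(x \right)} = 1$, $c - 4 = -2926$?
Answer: $-2918$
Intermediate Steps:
$c = -2922$ ($c = 4 - 2926 = -2922$)
$H{\left(x \right)} = 7$ ($H{\left(x \right)} = 8 - 1 = 7$)
$L = 0$ ($L = 4 \cdot 0 = 0$)
$S{\left(I \right)} = 7 + I$ ($S{\left(I \right)} = \left(7 + I\right) + 0 = 7 + I$)
$c + S{\left(j{\left(8 \right)} \right)} = -2922 + \left(7 - 3\right) = -2922 + 4 = -2918$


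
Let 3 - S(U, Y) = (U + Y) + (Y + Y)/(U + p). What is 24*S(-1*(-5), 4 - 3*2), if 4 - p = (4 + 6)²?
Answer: -96/91 ≈ -1.0549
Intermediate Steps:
p = -96 (p = 4 - (4 + 6)² = 4 - 1*10² = 4 - 1*100 = 4 - 100 = -96)
S(U, Y) = 3 - U - Y - 2*Y/(-96 + U) (S(U, Y) = 3 - ((U + Y) + (Y + Y)/(U - 96)) = 3 - ((U + Y) + (2*Y)/(-96 + U)) = 3 - ((U + Y) + 2*Y/(-96 + U)) = 3 - (U + Y + 2*Y/(-96 + U)) = 3 + (-U - Y - 2*Y/(-96 + U)) = 3 - U - Y - 2*Y/(-96 + U))
24*S(-1*(-5), 4 - 3*2) = 24*((-288 - (-1*(-5))² + 94*(4 - 3*2) + 99*(-1*(-5)) - (-1*(-5))*(4 - 3*2))/(-96 - 1*(-5))) = 24*((-288 - 1*5² + 94*(4 - 6) + 99*5 - 1*5*(4 - 6))/(-96 + 5)) = 24*((-288 - 1*25 + 94*(-2) + 495 - 1*5*(-2))/(-91)) = 24*(-(-288 - 25 - 188 + 495 + 10)/91) = 24*(-1/91*4) = 24*(-4/91) = -96/91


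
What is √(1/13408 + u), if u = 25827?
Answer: √290189693446/3352 ≈ 160.71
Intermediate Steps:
√(1/13408 + u) = √(1/13408 + 25827) = √(346288417/13408) = √290189693446/3352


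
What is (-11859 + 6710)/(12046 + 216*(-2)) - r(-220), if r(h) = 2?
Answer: -28377/11614 ≈ -2.4433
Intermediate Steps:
(-11859 + 6710)/(12046 + 216*(-2)) - r(-220) = (-11859 + 6710)/(12046 + 216*(-2)) - 1*2 = -5149/(12046 - 432) - 2 = -5149/11614 - 2 = -28377/11614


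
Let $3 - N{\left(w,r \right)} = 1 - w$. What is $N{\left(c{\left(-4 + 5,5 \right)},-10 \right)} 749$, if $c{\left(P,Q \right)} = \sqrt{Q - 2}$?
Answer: $1498 + 749 \sqrt{3} \approx 2795.3$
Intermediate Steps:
$c{\left(P,Q \right)} = \sqrt{-2 + Q}$
$N{\left(w,r \right)} = 2 + w$ ($N{\left(w,r \right)} = 3 - \left(1 - w\right) = 3 + \left(-1 + w\right) = 2 + w$)
$N{\left(c{\left(-4 + 5,5 \right)},-10 \right)} 749 = \left(2 + \sqrt{-2 + 5}\right) 749 = \left(2 + \sqrt{3}\right) 749 = 1498 + 749 \sqrt{3}$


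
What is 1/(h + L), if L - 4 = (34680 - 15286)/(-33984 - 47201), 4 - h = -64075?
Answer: 81185/5202558961 ≈ 1.5605e-5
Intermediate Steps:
h = 64079 (h = 4 - 1*(-64075) = 4 + 64075 = 64079)
L = 305346/81185 (L = 4 + (34680 - 15286)/(-33984 - 47201) = 4 + 19394/(-81185) = 4 + 19394*(-1/81185) = 4 - 19394/81185 = 305346/81185 ≈ 3.7611)
1/(h + L) = 1/(64079 + 305346/81185) = 1/(5202558961/81185) = 81185/5202558961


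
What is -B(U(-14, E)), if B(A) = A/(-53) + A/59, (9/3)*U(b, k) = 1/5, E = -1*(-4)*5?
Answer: 2/15635 ≈ 0.00012792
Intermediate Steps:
E = 20 (E = 4*5 = 20)
U(b, k) = 1/15 (U(b, k) = (⅓)/5 = (⅓)*(⅕) = 1/15)
B(A) = -6*A/3127 (B(A) = A*(-1/53) + A*(1/59) = -A/53 + A/59 = -6*A/3127)
-B(U(-14, E)) = -(-6)/(3127*15) = -1*(-2/15635) = 2/15635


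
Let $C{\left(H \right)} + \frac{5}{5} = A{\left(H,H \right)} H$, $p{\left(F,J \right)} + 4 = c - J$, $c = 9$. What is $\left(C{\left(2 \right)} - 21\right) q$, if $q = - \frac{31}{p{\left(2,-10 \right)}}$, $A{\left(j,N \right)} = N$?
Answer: $\frac{186}{5} \approx 37.2$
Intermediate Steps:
$p{\left(F,J \right)} = 5 - J$ ($p{\left(F,J \right)} = -4 - \left(-9 + J\right) = 5 - J$)
$C{\left(H \right)} = -1 + H^{2}$ ($C{\left(H \right)} = -1 + H H = -1 + H^{2}$)
$q = - \frac{31}{15}$ ($q = - \frac{31}{5 - -10} = - \frac{31}{5 + 10} = - \frac{31}{15} \approx -2.0667$)
$\left(C{\left(2 \right)} - 21\right) q = \left(\left(-1 + 2^{2}\right) - 21\right) \left(- \frac{31}{15}\right) = \left(\left(-1 + 4\right) - 21\right) \left(- \frac{31}{15}\right) = \left(3 - 21\right) \left(- \frac{31}{15}\right) = \left(-18\right) \left(- \frac{31}{15}\right) = \frac{186}{5}$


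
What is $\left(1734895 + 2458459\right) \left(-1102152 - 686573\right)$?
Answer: $-7500757133650$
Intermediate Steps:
$\left(1734895 + 2458459\right) \left(-1102152 - 686573\right) = 4193354 \left(-1788725\right) = -7500757133650$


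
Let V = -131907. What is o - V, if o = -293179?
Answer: -161272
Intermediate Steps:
o - V = -293179 - 1*(-131907) = -293179 + 131907 = -161272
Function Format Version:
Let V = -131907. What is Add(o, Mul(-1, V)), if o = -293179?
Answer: -161272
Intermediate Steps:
Add(o, Mul(-1, V)) = Add(-293179, Mul(-1, -131907)) = Add(-293179, 131907) = -161272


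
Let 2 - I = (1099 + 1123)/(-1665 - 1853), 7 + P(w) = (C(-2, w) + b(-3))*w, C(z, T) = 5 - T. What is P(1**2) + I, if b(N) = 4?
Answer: 6388/1759 ≈ 3.6316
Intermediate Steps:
P(w) = -7 + w*(9 - w) (P(w) = -7 + ((5 - w) + 4)*w = -7 + (9 - w)*w = -7 + w*(9 - w))
I = 4629/1759 (I = 2 - (1099 + 1123)/(-1665 - 1853) = 2 - 2222/(-3518) = 2 - 2222*(-1)/3518 = 2 - 1*(-1111/1759) = 2 + 1111/1759 = 4629/1759 ≈ 2.6316)
P(1**2) + I = (-7 - (1**2)**2 + 9*1**2) + 4629/1759 = (-7 - 1*1**2 + 9*1) + 4629/1759 = (-7 - 1*1 + 9) + 4629/1759 = (-7 - 1 + 9) + 4629/1759 = 1 + 4629/1759 = 6388/1759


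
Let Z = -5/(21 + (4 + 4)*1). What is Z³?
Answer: -125/24389 ≈ -0.0051253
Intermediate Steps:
Z = -5/29 (Z = -5/(21 + 8*1) = -5/(21 + 8) = -5/29 ≈ -0.17241)
Z³ = (-5/29)³ = -125/24389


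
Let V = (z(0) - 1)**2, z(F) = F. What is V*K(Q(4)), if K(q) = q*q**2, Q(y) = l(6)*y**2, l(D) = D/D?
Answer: 4096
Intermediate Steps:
l(D) = 1
Q(y) = y**2 (Q(y) = 1*y**2 = y**2)
K(q) = q**3
V = 1 (V = (0 - 1)**2 = (-1)**2 = 1)
V*K(Q(4)) = 1*(4**2)**3 = 1*16**3 = 1*4096 = 4096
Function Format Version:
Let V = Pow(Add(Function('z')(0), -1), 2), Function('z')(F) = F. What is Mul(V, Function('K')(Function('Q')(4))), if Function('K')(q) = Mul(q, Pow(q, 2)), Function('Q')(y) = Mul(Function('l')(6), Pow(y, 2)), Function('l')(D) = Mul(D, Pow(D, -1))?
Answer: 4096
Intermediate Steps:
Function('l')(D) = 1
Function('Q')(y) = Pow(y, 2) (Function('Q')(y) = Mul(1, Pow(y, 2)) = Pow(y, 2))
Function('K')(q) = Pow(q, 3)
V = 1 (V = Pow(Add(0, -1), 2) = Pow(-1, 2) = 1)
Mul(V, Function('K')(Function('Q')(4))) = Mul(1, Pow(Pow(4, 2), 3)) = Mul(1, Pow(16, 3)) = Mul(1, 4096) = 4096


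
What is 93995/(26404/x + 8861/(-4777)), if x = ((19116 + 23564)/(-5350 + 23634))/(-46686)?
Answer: -2395490303525/13458382221390959 ≈ -0.00017799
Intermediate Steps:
x = -5335/106700853 (x = (42680/18284)*(-1/46686) = (42680*(1/18284))*(-1/46686) = (10670/4571)*(-1/46686) = -5335/106700853 ≈ -5.0000e-5)
93995/(26404/x + 8861/(-4777)) = 93995/(26404/(-5335/106700853) + 8861/(-4777)) = 93995/(26404*(-106700853/5335) + 8861*(-1/4777)) = 93995/(-2817329322612/5335 - 8861/4777) = 93995/(-13458382221390959/25485295) = 93995*(-25485295/13458382221390959) = -2395490303525/13458382221390959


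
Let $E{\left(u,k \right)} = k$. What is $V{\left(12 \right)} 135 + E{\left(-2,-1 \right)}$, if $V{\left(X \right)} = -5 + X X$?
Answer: $18764$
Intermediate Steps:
$V{\left(X \right)} = -5 + X^{2}$
$V{\left(12 \right)} 135 + E{\left(-2,-1 \right)} = \left(-5 + 12^{2}\right) 135 - 1 = \left(-5 + 144\right) 135 - 1 = 139 \cdot 135 - 1 = 18765 - 1 = 18764$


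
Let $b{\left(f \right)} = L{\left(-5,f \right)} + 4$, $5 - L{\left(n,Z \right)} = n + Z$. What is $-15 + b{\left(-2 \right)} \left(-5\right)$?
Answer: $-95$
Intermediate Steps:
$L{\left(n,Z \right)} = 5 - Z - n$ ($L{\left(n,Z \right)} = 5 - \left(n + Z\right) = 5 - \left(Z + n\right) = 5 - Z - n$)
$b{\left(f \right)} = 14 - f$ ($b{\left(f \right)} = \left(5 - f - -5\right) + 4 = \left(5 - f + 5\right) + 4 = \left(10 - f\right) + 4 = 14 - f$)
$-15 + b{\left(-2 \right)} \left(-5\right) = -15 + \left(14 - -2\right) \left(-5\right) = -15 + \left(14 + 2\right) \left(-5\right) = -15 + 16 \left(-5\right) = -15 - 80 = -95$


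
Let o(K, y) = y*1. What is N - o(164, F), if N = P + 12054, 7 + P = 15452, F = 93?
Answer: 27406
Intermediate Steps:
P = 15445 (P = -7 + 15452 = 15445)
o(K, y) = y
N = 27499 (N = 15445 + 12054 = 27499)
N - o(164, F) = 27499 - 1*93 = 27499 - 93 = 27406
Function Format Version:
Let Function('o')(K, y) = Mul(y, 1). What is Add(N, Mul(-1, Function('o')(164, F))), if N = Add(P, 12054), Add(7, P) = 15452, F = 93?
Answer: 27406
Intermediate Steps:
P = 15445 (P = Add(-7, 15452) = 15445)
Function('o')(K, y) = y
N = 27499 (N = Add(15445, 12054) = 27499)
Add(N, Mul(-1, Function('o')(164, F))) = Add(27499, Mul(-1, 93)) = Add(27499, -93) = 27406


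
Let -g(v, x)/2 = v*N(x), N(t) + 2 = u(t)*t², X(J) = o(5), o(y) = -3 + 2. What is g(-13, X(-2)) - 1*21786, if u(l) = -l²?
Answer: -21864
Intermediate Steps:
o(y) = -1
X(J) = -1
N(t) = -2 - t⁴ (N(t) = -2 + (-t²)*t² = -2 - t⁴)
g(v, x) = -2*v*(-2 - x⁴)
g(-13, X(-2)) - 1*21786 = 2*(-13)*(2 + (-1)⁴) - 1*21786 = 2*(-13)*(2 + 1) - 21786 = 2*(-13)*3 - 21786 = -78 - 21786 = -21864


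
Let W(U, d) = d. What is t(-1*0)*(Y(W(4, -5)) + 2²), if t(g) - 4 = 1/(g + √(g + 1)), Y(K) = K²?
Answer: 145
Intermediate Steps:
t(g) = 4 + 1/(g + √(1 + g)) (t(g) = 4 + 1/(g + √(g + 1)) = 4 + 1/(g + √(1 + g)))
t(-1*0)*(Y(W(4, -5)) + 2²) = ((1 + 4*(-1*0) + 4*√(1 - 1*0))/(-1*0 + √(1 - 1*0)))*((-5)² + 2²) = ((1 + 4*0 + 4*√(1 + 0))/(0 + √(1 + 0)))*(25 + 4) = ((1 + 0 + 4*√1)/(0 + √1))*29 = ((1 + 0 + 4*1)/(0 + 1))*29 = ((1 + 0 + 4)/1)*29 = (1*5)*29 = 5*29 = 145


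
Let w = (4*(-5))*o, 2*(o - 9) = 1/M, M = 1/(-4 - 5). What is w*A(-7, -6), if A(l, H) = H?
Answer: 540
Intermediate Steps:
M = -⅑ (M = 1/(-9) = -⅑ ≈ -0.11111)
o = 9/2 (o = 9 + 1/(2*(-⅑)) = 9 + (½)*(-9) = 9 - 9/2 = 9/2 ≈ 4.5000)
w = -90 (w = (4*(-5))*(9/2) = -20*9/2 = -90)
w*A(-7, -6) = -90*(-6) = 540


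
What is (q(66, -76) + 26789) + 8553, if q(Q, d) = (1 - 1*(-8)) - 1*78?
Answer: 35273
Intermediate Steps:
q(Q, d) = -69 (q(Q, d) = (1 + 8) - 78 = 9 - 78 = -69)
(q(66, -76) + 26789) + 8553 = (-69 + 26789) + 8553 = 26720 + 8553 = 35273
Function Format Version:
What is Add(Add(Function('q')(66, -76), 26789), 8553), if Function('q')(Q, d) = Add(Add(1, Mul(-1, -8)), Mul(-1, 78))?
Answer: 35273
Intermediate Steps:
Function('q')(Q, d) = -69 (Function('q')(Q, d) = Add(Add(1, 8), -78) = Add(9, -78) = -69)
Add(Add(Function('q')(66, -76), 26789), 8553) = Add(Add(-69, 26789), 8553) = Add(26720, 8553) = 35273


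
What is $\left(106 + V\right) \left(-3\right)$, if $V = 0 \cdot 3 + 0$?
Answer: $-318$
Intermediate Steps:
$V = 0$ ($V = 0 + 0 = 0$)
$\left(106 + V\right) \left(-3\right) = \left(106 + 0\right) \left(-3\right) = 106 \left(-3\right) = -318$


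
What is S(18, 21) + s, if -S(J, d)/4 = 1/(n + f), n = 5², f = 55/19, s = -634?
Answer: -168048/265 ≈ -634.14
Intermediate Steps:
f = 55/19 (f = 55*(1/19) = 55/19 ≈ 2.8947)
n = 25
S(J, d) = -38/265 (S(J, d) = -4/(25 + 55/19) = -4/530/19 = -4*19/530 = -38/265)
S(18, 21) + s = -38/265 - 634 = -168048/265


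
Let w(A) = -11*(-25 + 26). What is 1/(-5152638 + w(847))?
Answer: -1/5152649 ≈ -1.9408e-7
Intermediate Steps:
w(A) = -11 (w(A) = -11*1 = -11)
1/(-5152638 + w(847)) = 1/(-5152638 - 11) = 1/(-5152649) = -1/5152649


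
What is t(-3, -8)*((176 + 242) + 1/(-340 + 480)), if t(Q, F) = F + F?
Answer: -234084/35 ≈ -6688.1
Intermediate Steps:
t(Q, F) = 2*F
t(-3, -8)*((176 + 242) + 1/(-340 + 480)) = (2*(-8))*((176 + 242) + 1/(-340 + 480)) = -16*(418 + 1/140) = -16*58521/140 = -234084/35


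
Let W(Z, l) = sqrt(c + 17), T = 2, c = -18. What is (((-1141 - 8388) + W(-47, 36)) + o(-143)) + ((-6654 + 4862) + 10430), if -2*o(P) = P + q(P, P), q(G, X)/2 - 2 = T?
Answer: -1647/2 + I ≈ -823.5 + 1.0*I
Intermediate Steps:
q(G, X) = 8 (q(G, X) = 4 + 2*2 = 4 + 4 = 8)
W(Z, l) = I (W(Z, l) = sqrt(-18 + 17) = sqrt(-1) = I)
o(P) = -4 - P/2 (o(P) = -(P + 8)/2 = -(8 + P)/2 = -4 - P/2)
(((-1141 - 8388) + W(-47, 36)) + o(-143)) + ((-6654 + 4862) + 10430) = (((-1141 - 8388) + I) + (-4 - 1/2*(-143))) + ((-6654 + 4862) + 10430) = ((-9529 + I) + (-4 + 143/2)) + (-1792 + 10430) = ((-9529 + I) + 135/2) + 8638 = (-18923/2 + I) + 8638 = -1647/2 + I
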